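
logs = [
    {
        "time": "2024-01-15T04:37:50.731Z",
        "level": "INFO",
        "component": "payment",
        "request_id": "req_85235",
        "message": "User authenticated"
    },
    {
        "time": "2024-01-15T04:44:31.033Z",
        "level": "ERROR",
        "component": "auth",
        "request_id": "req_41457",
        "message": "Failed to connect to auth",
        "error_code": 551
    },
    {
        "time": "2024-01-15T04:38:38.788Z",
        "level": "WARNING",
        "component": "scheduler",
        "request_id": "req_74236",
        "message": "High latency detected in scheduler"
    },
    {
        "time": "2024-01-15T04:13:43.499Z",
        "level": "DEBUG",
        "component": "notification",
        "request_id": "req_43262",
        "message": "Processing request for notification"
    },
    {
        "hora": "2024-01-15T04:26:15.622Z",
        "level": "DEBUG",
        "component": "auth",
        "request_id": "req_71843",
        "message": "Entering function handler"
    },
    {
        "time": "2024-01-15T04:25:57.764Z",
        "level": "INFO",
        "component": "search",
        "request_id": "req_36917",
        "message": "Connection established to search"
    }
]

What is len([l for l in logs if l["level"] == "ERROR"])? 1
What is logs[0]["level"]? "INFO"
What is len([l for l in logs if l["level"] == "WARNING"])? 1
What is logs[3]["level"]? "DEBUG"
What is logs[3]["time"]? "2024-01-15T04:13:43.499Z"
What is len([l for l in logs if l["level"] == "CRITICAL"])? 0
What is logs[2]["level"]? "WARNING"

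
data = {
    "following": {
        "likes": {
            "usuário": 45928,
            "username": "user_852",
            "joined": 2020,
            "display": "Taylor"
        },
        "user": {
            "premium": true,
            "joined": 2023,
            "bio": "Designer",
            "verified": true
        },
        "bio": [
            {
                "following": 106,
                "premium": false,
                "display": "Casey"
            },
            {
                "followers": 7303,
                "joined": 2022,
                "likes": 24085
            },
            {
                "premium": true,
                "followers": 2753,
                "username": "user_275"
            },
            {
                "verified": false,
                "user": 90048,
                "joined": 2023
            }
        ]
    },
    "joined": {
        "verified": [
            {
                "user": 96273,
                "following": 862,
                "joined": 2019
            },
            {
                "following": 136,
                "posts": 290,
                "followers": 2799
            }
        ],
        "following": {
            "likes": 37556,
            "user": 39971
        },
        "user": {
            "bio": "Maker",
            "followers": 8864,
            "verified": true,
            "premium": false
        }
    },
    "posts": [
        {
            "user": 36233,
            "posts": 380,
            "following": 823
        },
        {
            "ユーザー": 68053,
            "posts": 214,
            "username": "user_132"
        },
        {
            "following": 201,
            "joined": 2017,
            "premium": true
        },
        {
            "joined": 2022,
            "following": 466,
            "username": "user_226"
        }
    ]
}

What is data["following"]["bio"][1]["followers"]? 7303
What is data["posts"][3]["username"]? "user_226"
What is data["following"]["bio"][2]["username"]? "user_275"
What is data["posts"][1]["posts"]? 214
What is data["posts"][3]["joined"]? 2022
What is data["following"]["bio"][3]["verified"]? False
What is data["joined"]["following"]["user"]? 39971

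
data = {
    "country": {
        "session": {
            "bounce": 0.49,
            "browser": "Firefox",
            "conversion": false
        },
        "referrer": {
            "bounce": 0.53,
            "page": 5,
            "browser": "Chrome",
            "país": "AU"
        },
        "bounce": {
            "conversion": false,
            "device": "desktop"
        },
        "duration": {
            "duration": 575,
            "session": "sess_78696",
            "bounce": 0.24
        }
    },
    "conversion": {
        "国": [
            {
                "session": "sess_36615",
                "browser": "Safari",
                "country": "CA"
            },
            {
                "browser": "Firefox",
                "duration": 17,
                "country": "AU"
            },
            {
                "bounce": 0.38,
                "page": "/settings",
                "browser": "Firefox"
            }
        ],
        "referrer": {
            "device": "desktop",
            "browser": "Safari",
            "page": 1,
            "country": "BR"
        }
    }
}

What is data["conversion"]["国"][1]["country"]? "AU"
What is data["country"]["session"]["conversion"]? False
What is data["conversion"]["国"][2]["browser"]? "Firefox"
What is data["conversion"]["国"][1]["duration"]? 17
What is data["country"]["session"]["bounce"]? 0.49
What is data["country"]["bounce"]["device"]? "desktop"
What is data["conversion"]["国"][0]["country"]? "CA"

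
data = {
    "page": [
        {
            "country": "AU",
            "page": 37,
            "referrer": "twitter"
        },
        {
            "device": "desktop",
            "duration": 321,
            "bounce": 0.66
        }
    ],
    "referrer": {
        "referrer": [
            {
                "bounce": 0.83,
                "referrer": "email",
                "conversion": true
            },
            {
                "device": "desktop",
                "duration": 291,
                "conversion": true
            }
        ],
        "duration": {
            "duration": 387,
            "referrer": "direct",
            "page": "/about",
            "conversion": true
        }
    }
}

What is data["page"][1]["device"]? "desktop"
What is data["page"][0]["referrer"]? "twitter"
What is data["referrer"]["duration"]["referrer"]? "direct"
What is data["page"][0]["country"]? "AU"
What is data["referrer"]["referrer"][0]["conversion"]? True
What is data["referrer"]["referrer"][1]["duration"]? 291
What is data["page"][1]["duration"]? 321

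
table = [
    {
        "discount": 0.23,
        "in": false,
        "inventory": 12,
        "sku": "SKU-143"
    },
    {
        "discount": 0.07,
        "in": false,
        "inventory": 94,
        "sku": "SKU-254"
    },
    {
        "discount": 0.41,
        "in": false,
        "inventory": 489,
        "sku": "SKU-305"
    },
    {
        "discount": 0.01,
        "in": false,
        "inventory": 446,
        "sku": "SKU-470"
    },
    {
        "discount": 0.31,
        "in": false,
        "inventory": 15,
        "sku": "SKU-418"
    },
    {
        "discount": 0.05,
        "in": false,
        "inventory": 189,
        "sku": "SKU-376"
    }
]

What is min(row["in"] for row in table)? False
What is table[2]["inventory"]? 489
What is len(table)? 6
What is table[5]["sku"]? "SKU-376"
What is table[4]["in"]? False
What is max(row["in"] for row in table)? False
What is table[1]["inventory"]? 94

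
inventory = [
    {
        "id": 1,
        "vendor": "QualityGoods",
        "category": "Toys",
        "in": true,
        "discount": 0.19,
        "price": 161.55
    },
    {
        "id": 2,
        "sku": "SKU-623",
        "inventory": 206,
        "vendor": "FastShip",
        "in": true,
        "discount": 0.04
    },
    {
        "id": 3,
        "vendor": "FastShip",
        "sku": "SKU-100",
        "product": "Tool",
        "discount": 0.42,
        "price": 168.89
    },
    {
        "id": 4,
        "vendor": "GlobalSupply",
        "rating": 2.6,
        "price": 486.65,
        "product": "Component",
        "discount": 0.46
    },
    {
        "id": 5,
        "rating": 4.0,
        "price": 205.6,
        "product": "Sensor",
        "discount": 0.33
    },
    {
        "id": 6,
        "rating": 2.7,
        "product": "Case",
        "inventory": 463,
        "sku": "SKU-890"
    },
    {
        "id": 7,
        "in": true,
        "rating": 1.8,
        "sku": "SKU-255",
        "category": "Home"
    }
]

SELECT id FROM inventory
[1, 2, 3, 4, 5, 6, 7]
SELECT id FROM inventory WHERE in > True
[]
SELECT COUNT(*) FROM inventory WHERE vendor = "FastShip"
2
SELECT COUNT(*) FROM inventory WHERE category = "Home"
1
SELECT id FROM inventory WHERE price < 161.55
[]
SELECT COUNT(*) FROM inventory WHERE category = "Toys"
1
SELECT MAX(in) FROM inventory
True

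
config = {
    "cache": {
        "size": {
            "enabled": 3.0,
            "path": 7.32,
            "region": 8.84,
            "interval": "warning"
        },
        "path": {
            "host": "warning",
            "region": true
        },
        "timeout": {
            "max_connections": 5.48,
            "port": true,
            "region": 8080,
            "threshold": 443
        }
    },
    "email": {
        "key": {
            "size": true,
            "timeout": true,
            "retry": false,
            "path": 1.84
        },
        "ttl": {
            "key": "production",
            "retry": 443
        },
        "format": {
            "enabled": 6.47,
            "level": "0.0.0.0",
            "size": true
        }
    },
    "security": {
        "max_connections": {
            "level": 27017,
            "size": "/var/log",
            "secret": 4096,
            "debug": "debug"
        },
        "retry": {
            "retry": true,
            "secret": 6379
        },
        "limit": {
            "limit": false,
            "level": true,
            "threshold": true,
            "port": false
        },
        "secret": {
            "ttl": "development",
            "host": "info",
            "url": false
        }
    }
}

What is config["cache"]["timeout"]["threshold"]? 443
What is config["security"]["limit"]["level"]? True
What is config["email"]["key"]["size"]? True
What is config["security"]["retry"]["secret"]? 6379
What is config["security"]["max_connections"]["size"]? "/var/log"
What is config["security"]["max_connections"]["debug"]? "debug"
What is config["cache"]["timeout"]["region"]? 8080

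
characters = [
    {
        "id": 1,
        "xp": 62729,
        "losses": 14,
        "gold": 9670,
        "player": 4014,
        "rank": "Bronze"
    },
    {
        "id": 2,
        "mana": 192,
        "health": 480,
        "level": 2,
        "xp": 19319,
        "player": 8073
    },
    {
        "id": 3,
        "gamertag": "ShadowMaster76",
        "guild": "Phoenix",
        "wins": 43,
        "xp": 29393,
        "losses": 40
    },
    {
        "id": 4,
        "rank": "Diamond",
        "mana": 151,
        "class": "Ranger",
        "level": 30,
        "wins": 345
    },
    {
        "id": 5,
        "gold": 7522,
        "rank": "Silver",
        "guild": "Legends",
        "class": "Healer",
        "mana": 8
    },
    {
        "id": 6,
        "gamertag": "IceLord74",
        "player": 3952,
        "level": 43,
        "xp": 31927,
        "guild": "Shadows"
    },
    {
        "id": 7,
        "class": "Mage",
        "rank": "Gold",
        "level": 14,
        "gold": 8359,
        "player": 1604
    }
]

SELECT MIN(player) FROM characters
1604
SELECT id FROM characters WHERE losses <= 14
[1]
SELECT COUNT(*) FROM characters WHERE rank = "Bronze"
1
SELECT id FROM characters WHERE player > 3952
[1, 2]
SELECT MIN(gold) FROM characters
7522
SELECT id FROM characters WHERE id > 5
[6, 7]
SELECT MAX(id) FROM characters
7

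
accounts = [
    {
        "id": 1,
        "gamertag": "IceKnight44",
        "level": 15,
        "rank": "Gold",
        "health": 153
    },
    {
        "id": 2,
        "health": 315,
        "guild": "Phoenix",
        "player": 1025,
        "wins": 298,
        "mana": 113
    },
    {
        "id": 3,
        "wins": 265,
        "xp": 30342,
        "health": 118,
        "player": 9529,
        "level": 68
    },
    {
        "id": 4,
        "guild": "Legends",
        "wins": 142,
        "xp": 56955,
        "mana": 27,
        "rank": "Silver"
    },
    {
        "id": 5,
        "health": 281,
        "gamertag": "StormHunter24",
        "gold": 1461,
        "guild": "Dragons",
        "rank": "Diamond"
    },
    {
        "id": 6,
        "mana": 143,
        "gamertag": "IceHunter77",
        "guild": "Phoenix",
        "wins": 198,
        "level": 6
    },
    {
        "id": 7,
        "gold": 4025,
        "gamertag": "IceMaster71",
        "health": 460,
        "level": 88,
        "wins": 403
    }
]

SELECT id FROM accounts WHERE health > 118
[1, 2, 5, 7]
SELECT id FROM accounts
[1, 2, 3, 4, 5, 6, 7]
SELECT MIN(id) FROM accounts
1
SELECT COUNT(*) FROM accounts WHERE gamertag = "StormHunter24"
1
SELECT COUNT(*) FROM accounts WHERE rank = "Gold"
1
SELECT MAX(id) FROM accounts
7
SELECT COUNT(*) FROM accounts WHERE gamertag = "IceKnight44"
1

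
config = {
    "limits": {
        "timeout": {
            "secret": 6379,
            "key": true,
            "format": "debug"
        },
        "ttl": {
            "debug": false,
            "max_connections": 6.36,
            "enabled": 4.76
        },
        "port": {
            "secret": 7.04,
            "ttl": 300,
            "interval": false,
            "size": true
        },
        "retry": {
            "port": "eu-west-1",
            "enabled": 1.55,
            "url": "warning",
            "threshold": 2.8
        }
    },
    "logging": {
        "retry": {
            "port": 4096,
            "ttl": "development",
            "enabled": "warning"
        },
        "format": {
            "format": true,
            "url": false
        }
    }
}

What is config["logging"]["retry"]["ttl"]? "development"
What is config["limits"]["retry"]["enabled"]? 1.55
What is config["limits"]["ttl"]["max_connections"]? 6.36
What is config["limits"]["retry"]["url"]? "warning"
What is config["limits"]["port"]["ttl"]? 300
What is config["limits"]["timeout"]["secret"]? 6379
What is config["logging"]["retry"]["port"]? 4096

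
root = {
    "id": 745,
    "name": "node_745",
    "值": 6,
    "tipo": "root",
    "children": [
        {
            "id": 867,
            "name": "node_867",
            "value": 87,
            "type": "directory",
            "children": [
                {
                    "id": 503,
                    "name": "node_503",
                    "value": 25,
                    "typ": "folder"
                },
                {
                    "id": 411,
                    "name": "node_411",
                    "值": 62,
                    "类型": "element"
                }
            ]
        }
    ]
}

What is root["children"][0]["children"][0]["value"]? 25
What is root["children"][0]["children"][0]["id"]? 503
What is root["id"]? 745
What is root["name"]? "node_745"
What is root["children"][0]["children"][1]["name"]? "node_411"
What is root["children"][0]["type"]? "directory"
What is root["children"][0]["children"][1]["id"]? 411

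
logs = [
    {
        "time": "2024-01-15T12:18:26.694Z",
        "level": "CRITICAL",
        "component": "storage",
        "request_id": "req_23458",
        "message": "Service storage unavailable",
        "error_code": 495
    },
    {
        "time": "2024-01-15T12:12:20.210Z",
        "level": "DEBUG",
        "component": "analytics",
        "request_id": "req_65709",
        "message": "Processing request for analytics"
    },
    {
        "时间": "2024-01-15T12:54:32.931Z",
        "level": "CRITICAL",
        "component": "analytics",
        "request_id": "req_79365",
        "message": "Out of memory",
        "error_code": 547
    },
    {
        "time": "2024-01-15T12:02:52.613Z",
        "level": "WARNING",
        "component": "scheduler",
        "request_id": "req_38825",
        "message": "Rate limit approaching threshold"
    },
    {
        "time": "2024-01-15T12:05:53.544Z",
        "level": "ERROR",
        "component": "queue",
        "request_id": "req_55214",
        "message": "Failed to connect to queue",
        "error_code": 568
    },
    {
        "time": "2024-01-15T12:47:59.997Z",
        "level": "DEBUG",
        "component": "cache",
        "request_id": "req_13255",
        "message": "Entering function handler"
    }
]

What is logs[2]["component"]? "analytics"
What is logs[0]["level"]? "CRITICAL"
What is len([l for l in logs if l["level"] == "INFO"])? 0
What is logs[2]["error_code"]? 547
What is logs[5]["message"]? "Entering function handler"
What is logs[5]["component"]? "cache"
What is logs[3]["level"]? "WARNING"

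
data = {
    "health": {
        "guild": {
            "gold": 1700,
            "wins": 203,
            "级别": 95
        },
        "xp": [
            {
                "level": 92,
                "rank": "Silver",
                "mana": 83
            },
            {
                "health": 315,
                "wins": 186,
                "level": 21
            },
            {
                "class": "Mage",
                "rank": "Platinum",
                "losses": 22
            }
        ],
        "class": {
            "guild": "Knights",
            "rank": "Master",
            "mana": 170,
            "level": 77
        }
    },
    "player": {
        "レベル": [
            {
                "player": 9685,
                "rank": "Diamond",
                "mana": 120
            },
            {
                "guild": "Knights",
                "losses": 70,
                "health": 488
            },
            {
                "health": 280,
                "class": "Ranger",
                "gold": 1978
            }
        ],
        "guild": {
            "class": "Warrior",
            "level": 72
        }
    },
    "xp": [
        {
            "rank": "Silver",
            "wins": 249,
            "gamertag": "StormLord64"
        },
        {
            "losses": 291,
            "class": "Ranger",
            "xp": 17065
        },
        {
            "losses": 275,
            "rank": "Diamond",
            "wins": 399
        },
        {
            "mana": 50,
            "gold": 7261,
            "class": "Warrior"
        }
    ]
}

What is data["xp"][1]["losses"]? 291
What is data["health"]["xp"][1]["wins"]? 186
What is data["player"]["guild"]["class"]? "Warrior"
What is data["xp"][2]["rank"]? "Diamond"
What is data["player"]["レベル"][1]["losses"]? 70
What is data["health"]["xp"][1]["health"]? 315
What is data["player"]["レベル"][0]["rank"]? "Diamond"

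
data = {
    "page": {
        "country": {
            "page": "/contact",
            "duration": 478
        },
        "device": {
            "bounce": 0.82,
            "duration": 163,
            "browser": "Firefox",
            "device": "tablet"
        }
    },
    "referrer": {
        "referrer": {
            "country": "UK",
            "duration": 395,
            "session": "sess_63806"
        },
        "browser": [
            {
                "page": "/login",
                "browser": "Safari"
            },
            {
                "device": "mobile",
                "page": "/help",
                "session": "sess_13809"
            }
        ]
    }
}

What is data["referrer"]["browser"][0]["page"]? "/login"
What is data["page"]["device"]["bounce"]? 0.82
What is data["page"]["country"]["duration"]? 478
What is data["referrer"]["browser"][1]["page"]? "/help"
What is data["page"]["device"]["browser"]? "Firefox"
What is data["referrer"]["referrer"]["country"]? "UK"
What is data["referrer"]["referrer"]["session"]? "sess_63806"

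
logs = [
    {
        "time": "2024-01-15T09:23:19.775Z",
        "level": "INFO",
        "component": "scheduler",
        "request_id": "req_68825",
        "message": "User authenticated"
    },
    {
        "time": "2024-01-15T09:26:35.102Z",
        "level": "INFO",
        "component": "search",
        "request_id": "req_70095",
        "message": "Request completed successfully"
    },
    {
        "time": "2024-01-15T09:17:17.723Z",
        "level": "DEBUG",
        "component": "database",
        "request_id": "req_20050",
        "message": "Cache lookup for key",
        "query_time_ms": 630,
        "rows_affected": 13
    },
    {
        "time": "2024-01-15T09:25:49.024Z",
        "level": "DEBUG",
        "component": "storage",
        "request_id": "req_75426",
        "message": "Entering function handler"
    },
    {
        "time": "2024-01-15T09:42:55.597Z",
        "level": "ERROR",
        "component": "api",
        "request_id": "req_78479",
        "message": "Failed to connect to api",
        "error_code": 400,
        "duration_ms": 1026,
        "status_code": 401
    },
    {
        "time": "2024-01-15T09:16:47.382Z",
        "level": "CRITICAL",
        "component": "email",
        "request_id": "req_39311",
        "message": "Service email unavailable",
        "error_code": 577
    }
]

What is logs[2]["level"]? "DEBUG"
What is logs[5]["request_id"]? "req_39311"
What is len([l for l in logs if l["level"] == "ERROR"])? 1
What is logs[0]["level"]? "INFO"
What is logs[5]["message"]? "Service email unavailable"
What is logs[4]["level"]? "ERROR"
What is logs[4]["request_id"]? "req_78479"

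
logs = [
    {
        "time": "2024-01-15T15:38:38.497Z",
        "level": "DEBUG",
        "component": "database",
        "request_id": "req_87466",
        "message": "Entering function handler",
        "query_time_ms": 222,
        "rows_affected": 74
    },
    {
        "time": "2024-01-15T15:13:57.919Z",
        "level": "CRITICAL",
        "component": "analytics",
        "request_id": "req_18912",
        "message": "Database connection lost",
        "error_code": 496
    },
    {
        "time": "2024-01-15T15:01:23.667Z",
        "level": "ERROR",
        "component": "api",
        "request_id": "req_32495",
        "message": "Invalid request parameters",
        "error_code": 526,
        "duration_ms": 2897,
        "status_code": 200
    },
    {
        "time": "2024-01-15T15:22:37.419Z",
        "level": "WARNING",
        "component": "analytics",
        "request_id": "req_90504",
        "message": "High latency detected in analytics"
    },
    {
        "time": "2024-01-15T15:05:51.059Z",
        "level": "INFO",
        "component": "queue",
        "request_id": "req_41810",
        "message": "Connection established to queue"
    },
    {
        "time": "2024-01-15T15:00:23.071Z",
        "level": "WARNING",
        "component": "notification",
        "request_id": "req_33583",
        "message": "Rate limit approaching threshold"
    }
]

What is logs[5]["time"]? "2024-01-15T15:00:23.071Z"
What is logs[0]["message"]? "Entering function handler"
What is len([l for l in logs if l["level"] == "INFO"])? 1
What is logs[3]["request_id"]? "req_90504"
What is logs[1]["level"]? "CRITICAL"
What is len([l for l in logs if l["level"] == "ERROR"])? 1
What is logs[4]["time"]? "2024-01-15T15:05:51.059Z"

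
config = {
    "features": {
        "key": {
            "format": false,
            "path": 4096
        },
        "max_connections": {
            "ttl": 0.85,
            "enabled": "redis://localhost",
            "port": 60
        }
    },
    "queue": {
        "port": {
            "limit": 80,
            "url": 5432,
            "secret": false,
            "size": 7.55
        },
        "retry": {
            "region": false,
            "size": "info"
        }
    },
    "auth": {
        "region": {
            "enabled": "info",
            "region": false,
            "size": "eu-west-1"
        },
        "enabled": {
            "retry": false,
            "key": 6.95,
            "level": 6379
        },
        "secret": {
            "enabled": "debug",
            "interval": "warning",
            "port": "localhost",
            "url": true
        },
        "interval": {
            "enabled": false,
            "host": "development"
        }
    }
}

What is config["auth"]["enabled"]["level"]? 6379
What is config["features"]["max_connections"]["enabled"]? "redis://localhost"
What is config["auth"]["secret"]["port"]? "localhost"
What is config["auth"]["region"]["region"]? False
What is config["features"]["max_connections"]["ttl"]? 0.85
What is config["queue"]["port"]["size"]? 7.55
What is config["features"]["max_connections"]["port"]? 60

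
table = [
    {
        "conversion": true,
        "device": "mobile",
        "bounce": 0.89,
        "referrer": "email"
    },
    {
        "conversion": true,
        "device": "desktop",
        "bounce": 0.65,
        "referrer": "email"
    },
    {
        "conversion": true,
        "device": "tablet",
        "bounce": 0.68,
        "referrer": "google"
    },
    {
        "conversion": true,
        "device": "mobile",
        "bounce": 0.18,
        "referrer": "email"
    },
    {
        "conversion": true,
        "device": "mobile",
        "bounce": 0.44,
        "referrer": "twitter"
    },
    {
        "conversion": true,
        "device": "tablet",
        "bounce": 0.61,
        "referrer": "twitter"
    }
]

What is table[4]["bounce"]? 0.44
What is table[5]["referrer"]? "twitter"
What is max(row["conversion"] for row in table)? True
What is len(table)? 6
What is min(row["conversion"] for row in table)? True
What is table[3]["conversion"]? True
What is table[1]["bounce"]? 0.65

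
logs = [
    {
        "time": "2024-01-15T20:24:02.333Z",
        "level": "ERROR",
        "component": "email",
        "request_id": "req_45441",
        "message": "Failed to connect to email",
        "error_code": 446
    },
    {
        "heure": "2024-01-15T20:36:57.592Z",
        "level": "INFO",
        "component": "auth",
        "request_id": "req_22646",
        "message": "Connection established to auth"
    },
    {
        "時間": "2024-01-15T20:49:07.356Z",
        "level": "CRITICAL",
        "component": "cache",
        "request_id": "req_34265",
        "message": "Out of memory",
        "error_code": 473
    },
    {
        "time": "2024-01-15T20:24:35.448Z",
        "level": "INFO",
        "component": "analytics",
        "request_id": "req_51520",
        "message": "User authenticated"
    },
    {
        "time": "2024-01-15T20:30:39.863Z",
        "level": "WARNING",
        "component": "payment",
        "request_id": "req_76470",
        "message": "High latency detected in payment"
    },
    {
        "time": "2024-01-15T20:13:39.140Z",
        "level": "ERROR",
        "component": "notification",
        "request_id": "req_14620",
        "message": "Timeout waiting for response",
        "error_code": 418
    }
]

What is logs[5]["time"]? "2024-01-15T20:13:39.140Z"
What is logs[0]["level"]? "ERROR"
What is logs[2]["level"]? "CRITICAL"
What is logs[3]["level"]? "INFO"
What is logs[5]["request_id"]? "req_14620"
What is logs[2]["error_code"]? 473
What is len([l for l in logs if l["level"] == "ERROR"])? 2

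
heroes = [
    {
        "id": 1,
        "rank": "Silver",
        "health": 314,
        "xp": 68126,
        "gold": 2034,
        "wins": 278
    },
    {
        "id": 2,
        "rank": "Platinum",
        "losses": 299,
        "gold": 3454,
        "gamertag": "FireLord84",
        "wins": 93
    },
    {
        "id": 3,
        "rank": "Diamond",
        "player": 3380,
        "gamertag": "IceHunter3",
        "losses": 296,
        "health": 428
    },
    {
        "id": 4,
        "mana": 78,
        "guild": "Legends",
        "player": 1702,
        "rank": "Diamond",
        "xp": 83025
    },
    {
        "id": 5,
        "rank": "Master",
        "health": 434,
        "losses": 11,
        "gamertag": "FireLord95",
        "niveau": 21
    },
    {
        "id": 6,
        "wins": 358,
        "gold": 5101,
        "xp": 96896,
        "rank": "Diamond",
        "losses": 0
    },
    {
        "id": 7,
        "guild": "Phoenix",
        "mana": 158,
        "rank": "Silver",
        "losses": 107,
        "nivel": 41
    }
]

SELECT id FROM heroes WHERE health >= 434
[5]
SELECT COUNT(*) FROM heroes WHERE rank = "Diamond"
3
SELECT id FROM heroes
[1, 2, 3, 4, 5, 6, 7]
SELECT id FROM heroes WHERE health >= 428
[3, 5]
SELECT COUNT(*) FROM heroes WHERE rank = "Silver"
2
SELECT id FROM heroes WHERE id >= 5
[5, 6, 7]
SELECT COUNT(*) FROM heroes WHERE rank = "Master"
1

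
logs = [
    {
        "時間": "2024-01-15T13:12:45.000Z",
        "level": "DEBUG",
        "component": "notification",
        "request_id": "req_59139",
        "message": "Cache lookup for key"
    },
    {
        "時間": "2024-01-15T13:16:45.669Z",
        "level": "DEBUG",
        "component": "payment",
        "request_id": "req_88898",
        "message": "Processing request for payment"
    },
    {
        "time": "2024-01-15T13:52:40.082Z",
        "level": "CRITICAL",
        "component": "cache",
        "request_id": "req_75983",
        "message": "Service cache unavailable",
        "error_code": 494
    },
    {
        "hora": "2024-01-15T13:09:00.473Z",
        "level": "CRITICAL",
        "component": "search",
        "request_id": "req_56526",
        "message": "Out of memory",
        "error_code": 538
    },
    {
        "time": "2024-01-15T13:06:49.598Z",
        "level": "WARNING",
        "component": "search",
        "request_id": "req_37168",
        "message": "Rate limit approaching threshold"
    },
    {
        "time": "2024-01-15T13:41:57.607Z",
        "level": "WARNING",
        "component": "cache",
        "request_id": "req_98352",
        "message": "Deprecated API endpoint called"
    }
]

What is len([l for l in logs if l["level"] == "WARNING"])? 2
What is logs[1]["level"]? "DEBUG"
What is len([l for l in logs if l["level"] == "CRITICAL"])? 2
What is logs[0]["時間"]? "2024-01-15T13:12:45.000Z"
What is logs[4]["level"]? "WARNING"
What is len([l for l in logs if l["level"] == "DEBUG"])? 2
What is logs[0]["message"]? "Cache lookup for key"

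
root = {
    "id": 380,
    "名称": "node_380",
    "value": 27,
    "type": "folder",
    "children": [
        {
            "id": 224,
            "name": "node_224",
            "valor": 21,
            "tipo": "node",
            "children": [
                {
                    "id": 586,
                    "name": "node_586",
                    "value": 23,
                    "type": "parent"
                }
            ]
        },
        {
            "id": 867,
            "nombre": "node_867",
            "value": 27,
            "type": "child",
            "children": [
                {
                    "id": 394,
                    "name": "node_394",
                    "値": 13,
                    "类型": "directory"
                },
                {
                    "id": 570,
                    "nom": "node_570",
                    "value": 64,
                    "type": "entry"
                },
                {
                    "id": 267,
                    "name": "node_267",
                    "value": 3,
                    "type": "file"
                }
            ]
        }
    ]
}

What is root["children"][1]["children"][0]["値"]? 13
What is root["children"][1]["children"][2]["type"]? "file"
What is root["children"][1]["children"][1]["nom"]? "node_570"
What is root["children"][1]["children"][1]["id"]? 570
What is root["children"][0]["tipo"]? "node"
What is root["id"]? 380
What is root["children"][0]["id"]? 224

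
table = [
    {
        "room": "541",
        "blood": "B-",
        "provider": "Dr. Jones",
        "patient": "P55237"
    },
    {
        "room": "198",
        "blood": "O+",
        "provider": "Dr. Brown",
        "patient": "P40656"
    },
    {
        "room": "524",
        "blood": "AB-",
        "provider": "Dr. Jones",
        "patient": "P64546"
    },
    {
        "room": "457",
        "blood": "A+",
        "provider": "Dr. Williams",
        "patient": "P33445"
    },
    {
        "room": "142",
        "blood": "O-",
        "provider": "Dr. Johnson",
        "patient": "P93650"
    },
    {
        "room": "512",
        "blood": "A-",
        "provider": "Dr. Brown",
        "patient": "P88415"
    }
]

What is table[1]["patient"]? "P40656"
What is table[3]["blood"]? "A+"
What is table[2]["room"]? "524"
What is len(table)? 6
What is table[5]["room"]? "512"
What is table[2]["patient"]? "P64546"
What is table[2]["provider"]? "Dr. Jones"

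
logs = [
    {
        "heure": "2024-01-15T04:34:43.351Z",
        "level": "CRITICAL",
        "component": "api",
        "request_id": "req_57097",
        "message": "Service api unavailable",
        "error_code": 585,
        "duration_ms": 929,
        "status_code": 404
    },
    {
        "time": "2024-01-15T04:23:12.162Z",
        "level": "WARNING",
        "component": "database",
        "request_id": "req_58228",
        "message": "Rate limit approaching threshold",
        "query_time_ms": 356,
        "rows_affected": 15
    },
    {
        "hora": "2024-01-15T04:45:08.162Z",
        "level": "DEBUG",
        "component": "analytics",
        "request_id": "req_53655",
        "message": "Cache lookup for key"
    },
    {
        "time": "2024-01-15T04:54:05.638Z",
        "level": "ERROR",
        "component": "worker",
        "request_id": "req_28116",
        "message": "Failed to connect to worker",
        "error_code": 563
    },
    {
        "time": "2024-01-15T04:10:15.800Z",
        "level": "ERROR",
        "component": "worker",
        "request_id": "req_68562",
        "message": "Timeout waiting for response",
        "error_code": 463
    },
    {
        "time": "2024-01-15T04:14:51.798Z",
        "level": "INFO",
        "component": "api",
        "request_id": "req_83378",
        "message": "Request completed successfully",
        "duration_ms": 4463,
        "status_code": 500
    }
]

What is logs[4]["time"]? "2024-01-15T04:10:15.800Z"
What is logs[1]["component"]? "database"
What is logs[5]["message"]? "Request completed successfully"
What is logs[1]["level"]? "WARNING"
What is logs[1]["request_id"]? "req_58228"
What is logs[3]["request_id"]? "req_28116"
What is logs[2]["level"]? "DEBUG"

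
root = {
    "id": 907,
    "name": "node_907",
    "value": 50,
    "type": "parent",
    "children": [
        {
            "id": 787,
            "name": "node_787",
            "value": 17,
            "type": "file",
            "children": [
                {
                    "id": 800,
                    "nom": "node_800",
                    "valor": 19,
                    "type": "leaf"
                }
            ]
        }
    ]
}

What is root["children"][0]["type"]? "file"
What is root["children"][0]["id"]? 787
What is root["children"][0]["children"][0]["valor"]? 19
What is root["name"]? "node_907"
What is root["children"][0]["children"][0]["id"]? 800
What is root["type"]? "parent"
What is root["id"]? 907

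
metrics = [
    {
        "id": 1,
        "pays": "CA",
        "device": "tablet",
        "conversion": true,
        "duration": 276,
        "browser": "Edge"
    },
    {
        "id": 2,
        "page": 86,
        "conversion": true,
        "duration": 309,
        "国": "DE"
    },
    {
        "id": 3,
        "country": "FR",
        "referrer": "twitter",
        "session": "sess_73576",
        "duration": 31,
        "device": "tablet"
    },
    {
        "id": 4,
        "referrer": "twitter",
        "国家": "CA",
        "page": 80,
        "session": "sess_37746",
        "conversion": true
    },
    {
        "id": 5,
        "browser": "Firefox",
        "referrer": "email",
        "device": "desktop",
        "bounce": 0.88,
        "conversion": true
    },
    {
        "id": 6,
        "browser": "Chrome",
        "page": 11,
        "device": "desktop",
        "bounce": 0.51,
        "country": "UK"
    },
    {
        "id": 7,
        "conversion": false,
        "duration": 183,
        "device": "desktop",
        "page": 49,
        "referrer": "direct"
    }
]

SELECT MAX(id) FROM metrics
7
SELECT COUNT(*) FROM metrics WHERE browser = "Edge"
1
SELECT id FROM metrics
[1, 2, 3, 4, 5, 6, 7]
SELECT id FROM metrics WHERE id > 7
[]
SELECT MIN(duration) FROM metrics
31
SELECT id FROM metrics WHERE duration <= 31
[3]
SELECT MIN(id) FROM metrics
1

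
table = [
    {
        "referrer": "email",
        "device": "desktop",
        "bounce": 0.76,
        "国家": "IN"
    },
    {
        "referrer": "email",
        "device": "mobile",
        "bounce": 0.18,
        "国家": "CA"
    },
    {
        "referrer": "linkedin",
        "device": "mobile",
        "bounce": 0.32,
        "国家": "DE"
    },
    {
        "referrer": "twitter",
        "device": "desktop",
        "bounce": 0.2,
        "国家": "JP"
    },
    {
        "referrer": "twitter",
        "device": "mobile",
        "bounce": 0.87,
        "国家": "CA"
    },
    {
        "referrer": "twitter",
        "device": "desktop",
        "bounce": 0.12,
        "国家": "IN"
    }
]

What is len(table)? 6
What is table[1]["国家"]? "CA"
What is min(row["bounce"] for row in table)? 0.12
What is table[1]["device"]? "mobile"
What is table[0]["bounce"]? 0.76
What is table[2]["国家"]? "DE"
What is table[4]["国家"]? "CA"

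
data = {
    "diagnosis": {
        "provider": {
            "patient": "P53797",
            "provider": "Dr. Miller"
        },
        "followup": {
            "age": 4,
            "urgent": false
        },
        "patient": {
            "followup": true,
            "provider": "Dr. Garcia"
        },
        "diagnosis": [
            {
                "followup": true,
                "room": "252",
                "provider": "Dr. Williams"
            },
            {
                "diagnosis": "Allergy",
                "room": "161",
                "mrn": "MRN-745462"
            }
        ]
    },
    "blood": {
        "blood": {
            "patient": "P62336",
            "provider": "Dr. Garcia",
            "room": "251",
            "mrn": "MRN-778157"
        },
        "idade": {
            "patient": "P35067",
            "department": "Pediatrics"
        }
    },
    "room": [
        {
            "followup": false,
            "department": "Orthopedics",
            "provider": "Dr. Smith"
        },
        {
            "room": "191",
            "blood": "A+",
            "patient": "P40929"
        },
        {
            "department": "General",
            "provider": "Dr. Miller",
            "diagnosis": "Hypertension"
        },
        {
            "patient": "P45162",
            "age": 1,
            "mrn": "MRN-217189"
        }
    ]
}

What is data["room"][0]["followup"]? False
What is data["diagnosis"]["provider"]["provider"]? "Dr. Miller"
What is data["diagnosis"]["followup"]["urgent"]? False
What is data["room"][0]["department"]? "Orthopedics"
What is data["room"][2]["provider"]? "Dr. Miller"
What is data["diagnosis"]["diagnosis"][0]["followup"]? True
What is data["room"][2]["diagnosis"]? "Hypertension"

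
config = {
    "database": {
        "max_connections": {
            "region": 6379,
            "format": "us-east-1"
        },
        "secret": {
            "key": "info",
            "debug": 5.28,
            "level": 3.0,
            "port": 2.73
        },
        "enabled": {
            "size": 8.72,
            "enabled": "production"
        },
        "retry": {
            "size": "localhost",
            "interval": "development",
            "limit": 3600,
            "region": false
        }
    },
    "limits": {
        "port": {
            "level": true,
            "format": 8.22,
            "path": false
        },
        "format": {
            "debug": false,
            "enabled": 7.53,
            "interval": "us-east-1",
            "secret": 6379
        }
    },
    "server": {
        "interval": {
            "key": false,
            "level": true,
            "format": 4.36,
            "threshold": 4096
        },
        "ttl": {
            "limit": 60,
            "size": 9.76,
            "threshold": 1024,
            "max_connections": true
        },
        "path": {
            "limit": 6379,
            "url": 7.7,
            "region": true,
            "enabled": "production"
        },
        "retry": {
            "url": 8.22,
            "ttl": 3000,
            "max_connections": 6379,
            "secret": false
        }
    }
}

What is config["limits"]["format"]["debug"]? False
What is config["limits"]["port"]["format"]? 8.22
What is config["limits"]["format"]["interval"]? "us-east-1"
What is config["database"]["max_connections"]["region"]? 6379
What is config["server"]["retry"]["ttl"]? 3000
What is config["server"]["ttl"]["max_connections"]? True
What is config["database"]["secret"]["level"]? 3.0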